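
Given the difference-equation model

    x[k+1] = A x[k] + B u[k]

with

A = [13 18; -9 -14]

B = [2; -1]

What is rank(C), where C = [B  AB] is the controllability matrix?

AB = [[8], [-4]]
Controllability matrix C = [B  AB] = [[2, 8], [-1, -4]]
Every column of C is a scalar multiple of column 1 = [2, -1] (multipliers 1, 4), so the columns span a one-dimensional space.
C ≠ 0, hence rank(C) = 1.
rank(C) = 1 < n = 2, so the pair (A, B) is not completely controllable.

1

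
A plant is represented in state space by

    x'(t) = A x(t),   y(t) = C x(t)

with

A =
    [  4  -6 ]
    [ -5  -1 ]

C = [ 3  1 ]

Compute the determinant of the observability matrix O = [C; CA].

-64

CA = [[7, -19]]
Observability matrix O = [C; CA] = [[3, 1], [7, -19]]
det(O) = 3·(-19) - 1·7 = -57 - 7 = -64
Since det(O) ≠ 0, rank(O) = 2 and the system is completely observable.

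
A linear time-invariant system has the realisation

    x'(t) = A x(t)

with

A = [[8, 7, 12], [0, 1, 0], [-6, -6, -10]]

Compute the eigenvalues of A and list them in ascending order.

-4, 1, 2

det(sI - A) = s^3 - (tr A)s^2 + (M11 + M22 + M33)s - det A, where Mii is the 2×2 principal minor of A obtained by deleting row i and column i.
tr A = 8 + 1 + (-10) = -1; M11 = 1·(-10) - 0·(-6) = -10 - 0 = -10; M22 = 8·(-10) - 12·(-6) = -80 - (-72) = -8; M33 = 8·1 - 7·0 = 8 - 0 = 8; sum of minors = -10.
det A = 8·(1·(-10) - 0·(-6)) - 7·(0·(-10) - 0·(-6)) + 12·(0·(-6) - 1·(-6)) = 8·(-10) - 7·0 + 12·6 = -8.
So p(s) = det(sI - A) = s^3 + s^2 - 10s + 8.
Rational-root test: any integer root divides 8. Testing small divisors, s = 1 works: p(1) = 1 + 1 + (-10) + 8 = 0, so (s - 1) is a factor.
Dividing, p(s) = (s - 1)(s^2 + 2s - 8).
Factor s^2 + 2s - 8: two numbers with sum -2 and product -8 are 2 and -4, so s^2 + 2s - 8 = (s - 2)(s + 4).
Hence p(s) = (s - 2) (s - 1) (s + 4), with roots -4, 1, 2.
At least one eigenvalue has non-negative real part, so the system is not asymptotically stable.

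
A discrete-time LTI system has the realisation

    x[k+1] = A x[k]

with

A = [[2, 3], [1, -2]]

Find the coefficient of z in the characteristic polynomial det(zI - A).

0

For a 2×2 matrix, det(zI - A) = z^2 - (tr A)z + det A.
tr A = 0, det A = -7.
So p(z) = z^2 - 7.
The coefficient of z is 0.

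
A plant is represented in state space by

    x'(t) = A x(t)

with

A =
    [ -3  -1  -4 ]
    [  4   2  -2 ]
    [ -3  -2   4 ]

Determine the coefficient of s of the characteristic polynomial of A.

Expand det(sI - A) for the 3×3 matrix.
p(s) = s^3 - 3s^2 - 22s - 6.
(Check: constant term = det(-A) = (-1)^3 det A = -6; coefficient of s^2 = -tr A = -3.)
The coefficient of s is -22.

-22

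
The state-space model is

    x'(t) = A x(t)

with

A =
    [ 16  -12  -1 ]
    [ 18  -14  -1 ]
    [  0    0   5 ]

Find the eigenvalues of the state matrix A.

det(sI - A) = s^3 - (tr A)s^2 + (M11 + M22 + M33)s - det A, where Mii is the 2×2 principal minor of A obtained by deleting row i and column i.
tr A = 16 + (-14) + 5 = 7; M11 = (-14)·5 - (-1)·0 = -70 - 0 = -70; M22 = 16·5 - (-1)·0 = 80 - 0 = 80; M33 = 16·(-14) - (-12)·18 = -224 - (-216) = -8; sum of minors = 2.
det A = 16·((-14)·5 - (-1)·0) - (-12)·(18·5 - (-1)·0) + (-1)·(18·0 - (-14)·0) = 16·(-70) - (-12)·90 + (-1)·0 = -40.
So p(s) = det(sI - A) = s^3 - 7s^2 + 2s + 40.
Rational-root test: any integer root divides 40. Testing small divisors, s = -2 works: p(-2) = -8 + (-28) + (-4) + 40 = 0, so (s + 2) is a factor.
Dividing, p(s) = (s + 2)(s^2 - 9s + 20).
Factor s^2 - 9s + 20: two numbers with sum 9 and product 20 are 5 and 4, so s^2 - 9s + 20 = (s - 5)(s - 4).
Hence p(s) = (s - 5) (s - 4) (s + 2), with roots -2, 4, 5.
At least one eigenvalue has non-negative real part, so the system is not asymptotically stable.

-2, 4, 5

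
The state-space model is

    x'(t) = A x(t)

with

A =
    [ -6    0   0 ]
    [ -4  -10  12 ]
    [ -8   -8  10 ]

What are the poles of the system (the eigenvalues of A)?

-6, -2, 2

det(sI - A) = s^3 - (tr A)s^2 + (M11 + M22 + M33)s - det A, where Mii is the 2×2 principal minor of A obtained by deleting row i and column i.
tr A = (-6) + (-10) + 10 = -6; M11 = (-10)·10 - 12·(-8) = -100 - (-96) = -4; M22 = (-6)·10 - 0·(-8) = -60 - 0 = -60; M33 = (-6)·(-10) - 0·(-4) = 60 - 0 = 60; sum of minors = -4.
det A = (-6)·((-10)·10 - 12·(-8)) - 0·((-4)·10 - 12·(-8)) + 0·((-4)·(-8) - (-10)·(-8)) = (-6)·(-4) - 0·56 + 0·(-48) = 24.
So p(s) = det(sI - A) = s^3 + 6s^2 - 4s - 24.
Rational-root test: any integer root divides -24. Testing small divisors, s = -2 works: p(-2) = -8 + 24 + 8 + (-24) = 0, so (s + 2) is a factor.
Dividing, p(s) = (s + 2)(s^2 + 4s - 12).
Factor s^2 + 4s - 12: two numbers with sum -4 and product -12 are 2 and -6, so s^2 + 4s - 12 = (s - 2)(s + 6).
Hence p(s) = (s - 2) (s + 2) (s + 6), with roots -6, -2, 2.
At least one eigenvalue has non-negative real part, so the system is not asymptotically stable.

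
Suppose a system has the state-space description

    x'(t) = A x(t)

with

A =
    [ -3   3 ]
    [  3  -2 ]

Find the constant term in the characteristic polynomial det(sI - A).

For a 2×2 matrix, det(sI - A) = s^2 - (tr A)s + det A.
tr A = -5, det A = -3.
So p(s) = s^2 + 5s - 3.
The constant term is -3.

-3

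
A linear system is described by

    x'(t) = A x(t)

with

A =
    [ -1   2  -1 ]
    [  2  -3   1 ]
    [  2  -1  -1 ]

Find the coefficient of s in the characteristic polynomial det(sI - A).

6

Expand det(sI - A) for the 3×3 matrix.
p(s) = s^3 + 5s^2 + 6s.
(Check: constant term = det(-A) = (-1)^3 det A = 0; coefficient of s^2 = -tr A = 5.)
The coefficient of s is 6.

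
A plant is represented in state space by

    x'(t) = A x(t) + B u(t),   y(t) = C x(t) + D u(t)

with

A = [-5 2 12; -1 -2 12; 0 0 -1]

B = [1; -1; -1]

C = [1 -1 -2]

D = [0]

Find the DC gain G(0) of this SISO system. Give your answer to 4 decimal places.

2.5000

G(0) = C(-A)^{-1}B + D = -C A^{-1} B + D.
det A = -12, so A^{-1} = (1/-12)·adj(A) = [[-1/6, -1/6, -4], [1/12, -5/12, -4], [0, 0, -1]]
A^{-1} B = [4, 9/2, 1]^T
C A^{-1} B = -5/2
G(0) = D - C A^{-1} B = 0 - (-5/2) = 5/2 ≈ 2.5000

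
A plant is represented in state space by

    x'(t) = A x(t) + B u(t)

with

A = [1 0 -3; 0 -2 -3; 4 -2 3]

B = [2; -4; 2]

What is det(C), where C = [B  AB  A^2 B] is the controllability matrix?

AB = [[-4], [2], [22]]
A^2B = [[-70], [-70], [46]]
Controllability matrix C = [B  AB  A^2B] = [[2, -4, -70], [-4, 2, -70], [2, 22, 46]]
Expanding along the first row, det(C) = 2·(2·46 - (-70)·22) - (-4)·((-4)·46 - (-70)·2) + (-70)·((-4)·22 - 2·2) = 2·1632 - (-4)·(-44) + (-70)·(-92) = 9528
Since det(C) ≠ 0, rank(C) = 3 and the system is completely controllable.

9528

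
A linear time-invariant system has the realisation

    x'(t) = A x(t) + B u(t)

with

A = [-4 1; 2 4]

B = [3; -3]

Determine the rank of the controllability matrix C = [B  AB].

AB = [[-15], [-6]]
Controllability matrix C = [B  AB] = [[3, -15], [-3, -6]]
det(C) = 3·(-6) - (-15)·(-3) = -18 - 45 = -63 ≠ 0, so rank(C) = 2.
rank(C) = 2 = n, so the pair (A, B) is completely controllable.

2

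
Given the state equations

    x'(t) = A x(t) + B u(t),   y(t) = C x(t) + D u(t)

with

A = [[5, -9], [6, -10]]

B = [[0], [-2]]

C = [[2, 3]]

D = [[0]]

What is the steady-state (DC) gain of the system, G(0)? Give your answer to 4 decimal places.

G(0) = C(-A)^{-1}B + D = -C A^{-1} B + D.
det A = 4, so A^{-1} = (1/4)·adj(A) = [[-5/2, 9/4], [-3/2, 5/4]]
A^{-1} B = [-9/2, -5/2]^T
C A^{-1} B = -33/2
G(0) = D - C A^{-1} B = 0 - (-33/2) = 33/2 ≈ 16.5000

16.5000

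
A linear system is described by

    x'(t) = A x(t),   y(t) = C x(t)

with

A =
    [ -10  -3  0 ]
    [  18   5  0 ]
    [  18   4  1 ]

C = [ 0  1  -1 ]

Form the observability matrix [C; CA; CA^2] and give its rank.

CA = [[0, 1, -1]]
CA^2 = [[0, 1, -1]]
Observability matrix O = [C; CA; CA^2] = [[0, 1, -1], [0, 1, -1], [0, 1, -1]]
Every row of O is a scalar multiple of row 1 = [0, 1, -1] (multipliers 1, 1, 1), so the rows span a one-dimensional space.
O ≠ 0, hence rank(O) = 1.
rank(O) = 1 < n = 3, so the pair (A, C) is not completely observable.

1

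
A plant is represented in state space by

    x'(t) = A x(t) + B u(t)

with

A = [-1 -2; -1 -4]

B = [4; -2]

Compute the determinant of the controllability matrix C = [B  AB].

AB = [[0], [4]]
Controllability matrix C = [B  AB] = [[4, 0], [-2, 4]]
det(C) = 4·4 - 0·(-2) = 16 - 0 = 16
Since det(C) ≠ 0, rank(C) = 2 and the system is completely controllable.

16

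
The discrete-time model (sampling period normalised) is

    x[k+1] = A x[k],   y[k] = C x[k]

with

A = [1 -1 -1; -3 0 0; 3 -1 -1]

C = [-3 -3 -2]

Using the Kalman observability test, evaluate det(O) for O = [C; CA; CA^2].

CA = [[0, 5, 5]]
CA^2 = [[0, -5, -5]]
Observability matrix O = [C; CA; CA^2] = [[-3, -3, -2], [0, 5, 5], [0, -5, -5]]
Expanding along the first row, det(O) = (-3)·(5·(-5) - 5·(-5)) - (-3)·(0·(-5) - 5·0) + (-2)·(0·(-5) - 5·0) = (-3)·0 - (-3)·0 + (-2)·0 = 0
Since det(O) = 0, rank(O) < 3 and the system is not completely observable.

0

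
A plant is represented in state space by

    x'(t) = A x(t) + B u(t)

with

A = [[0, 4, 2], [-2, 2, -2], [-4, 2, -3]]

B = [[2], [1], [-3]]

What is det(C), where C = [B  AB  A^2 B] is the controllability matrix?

AB = [[-2], [4], [3]]
A^2B = [[22], [6], [7]]
Controllability matrix C = [B  AB  A^2B] = [[2, -2, 22], [1, 4, 6], [-3, 3, 7]]
Expanding along the first row, det(C) = 2·(4·7 - 6·3) - (-2)·(1·7 - 6·(-3)) + 22·(1·3 - 4·(-3)) = 2·10 - (-2)·25 + 22·15 = 400
Since det(C) ≠ 0, rank(C) = 3 and the system is completely controllable.

400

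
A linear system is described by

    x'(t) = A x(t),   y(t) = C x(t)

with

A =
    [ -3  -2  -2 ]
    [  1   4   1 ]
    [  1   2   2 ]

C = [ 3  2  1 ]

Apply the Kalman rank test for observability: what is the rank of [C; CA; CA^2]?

3

CA = [[-6, 4, -2]]
CA^2 = [[20, 24, 12]]
Observability matrix O = [C; CA; CA^2] = [[3, 2, 1], [-6, 4, -2], [20, 24, 12]]
det(O) = 3·(4·12 - (-2)·24) - 2·((-6)·12 - (-2)·20) + 1·((-6)·24 - 4·20) = 3·96 - 2·(-32) + 1·(-224) = 128 ≠ 0, so rank(O) = 3.
rank(O) = 3 = n, so the pair (A, C) is completely observable.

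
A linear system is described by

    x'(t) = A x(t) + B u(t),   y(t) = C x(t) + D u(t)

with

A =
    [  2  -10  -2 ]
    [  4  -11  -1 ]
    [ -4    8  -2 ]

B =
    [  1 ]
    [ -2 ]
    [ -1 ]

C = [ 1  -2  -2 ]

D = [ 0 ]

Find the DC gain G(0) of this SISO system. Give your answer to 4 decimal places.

G(0) = C(-A)^{-1}B + D = -C A^{-1} B + D.
det A = -36, so A^{-1} = (1/-36)·adj(A) = [[-5/6, 1, 1/3], [-1/3, 1/3, 1/6], [1/3, -2/3, -1/2]]
A^{-1} B = [-19/6, -7/6, 13/6]^T
C A^{-1} B = -31/6
G(0) = D - C A^{-1} B = 0 - (-31/6) = 31/6 ≈ 5.1667

5.1667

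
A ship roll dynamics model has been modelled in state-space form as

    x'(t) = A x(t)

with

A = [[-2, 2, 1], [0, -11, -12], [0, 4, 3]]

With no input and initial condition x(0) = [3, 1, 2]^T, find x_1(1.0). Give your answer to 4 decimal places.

-0.2762

det(sI - A) = s^3 - (tr A)s^2 + (M11 + M22 + M33)s - det A, where Mii is the 2×2 principal minor of A obtained by deleting row i and column i.
tr A = (-2) + (-11) + 3 = -10; M11 = (-11)·3 - (-12)·4 = -33 - (-48) = 15; M22 = (-2)·3 - 1·0 = -6 - 0 = -6; M33 = (-2)·(-11) - 2·0 = 22 - 0 = 22; sum of minors = 31.
det A = (-2)·((-11)·3 - (-12)·4) - 2·(0·3 - (-12)·0) + 1·(0·4 - (-11)·0) = (-2)·15 - 2·0 + 1·0 = -30.
So p(s) = det(sI - A) = s^3 + 10s^2 + 31s + 30.
Rational-root test: any integer root divides 30. Testing small divisors, s = -2 works: p(-2) = -8 + 40 + (-62) + 30 = 0, so (s + 2) is a factor.
Dividing, p(s) = (s + 2)(s^2 + 8s + 15).
Factor s^2 + 8s + 15: two numbers with sum -8 and product 15 are -3 and -5, so s^2 + 8s + 15 = (s + 3)(s + 5).
Hence p(s) = (s + 2) (s + 3) (s + 5), with roots -5, -3, -2.
The eigenvalues -5, -3, -2 are distinct and real, so A is diagonalisable and x(t) = e^{At} x(0) = V diag(e^{λ_i t}) V^{-1} x(0), where the columns of V are the eigenvectors.
λ = -5: A - (-5)I = [[3, 2, 1], [0, -6, -12], [0, 4, 8]]. v must be orthogonal to every row; (row 1) × (row 2) = [-18, 36, -18], so take v_1 = [1, -2, 1]^T.
λ = -3: A - (-3)I = [[1, 2, 1], [0, -8, -12], [0, 4, 6]]. v must be orthogonal to every row; (row 1) × (row 2) = [-16, 12, -8], so take v_2 = [4, -3, 2]^T.
λ = -2: A - (-2)I = [[0, 2, 1], [0, -9, -12], [0, 4, 5]]. v must be orthogonal to every row; (row 1) × (row 2) = [-15, 0, 0], so take v_3 = [1, 0, 0]^T.
V = [v_1 v_2 v_3] = [[1, 4, 1], [-2, -3, 0], [1, 2, 0]] has det V = -1, so V^{-1} = adj(V)/det V = [[0, -2, -3], [0, 1, 2], [1, -2, -5]].
Modal coordinates z(0) = V^{-1} x(0): 0·3 + (-2)·1 + (-3)·2 = -8; 0·3 + 1·1 + 2·2 = 5; 1·3 + (-2)·1 + (-5)·2 = -9; so z(0) = [-8, 5, -9]^T.
x_1(t) = Σ_i (v_i)_1 · z_i(0) · e^{λ_i t} (row 1 of V times the modal terms).
x_1(1.0) = 1·(-8)·e^{-5·1.0} + 4·5·e^{-3·1.0} + 1·(-9)·e^{-2·1.0} = (-8)·0.006738 + 20·0.049787 + (-9)·0.135335 = -0.2762.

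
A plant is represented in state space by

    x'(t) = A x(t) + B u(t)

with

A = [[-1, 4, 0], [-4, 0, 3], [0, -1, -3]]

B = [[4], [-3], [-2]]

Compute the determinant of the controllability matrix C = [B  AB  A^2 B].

AB = [[-16], [-22], [9]]
A^2B = [[-72], [91], [-5]]
Controllability matrix C = [B  AB  A^2B] = [[4, -16, -72], [-3, -22, 91], [-2, 9, -5]]
Expanding along the first row, det(C) = 4·((-22)·(-5) - 91·9) - (-16)·((-3)·(-5) - 91·(-2)) + (-72)·((-3)·9 - (-22)·(-2)) = 4·(-709) - (-16)·197 + (-72)·(-71) = 5428
Since det(C) ≠ 0, rank(C) = 3 and the system is completely controllable.

5428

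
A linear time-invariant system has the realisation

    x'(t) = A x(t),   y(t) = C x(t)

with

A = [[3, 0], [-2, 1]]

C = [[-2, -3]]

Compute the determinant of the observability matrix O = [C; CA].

6

CA = [[0, -3]]
Observability matrix O = [C; CA] = [[-2, -3], [0, -3]]
det(O) = (-2)·(-3) - (-3)·0 = 6 - 0 = 6
Since det(O) ≠ 0, rank(O) = 2 and the system is completely observable.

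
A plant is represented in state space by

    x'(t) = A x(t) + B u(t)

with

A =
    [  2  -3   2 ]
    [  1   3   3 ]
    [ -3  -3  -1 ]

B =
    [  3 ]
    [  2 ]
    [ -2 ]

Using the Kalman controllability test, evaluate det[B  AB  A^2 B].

AB = [[-4], [3], [-13]]
A^2B = [[-43], [-34], [16]]
Controllability matrix C = [B  AB  A^2B] = [[3, -4, -43], [2, 3, -34], [-2, -13, 16]]
Expanding along the first row, det(C) = 3·(3·16 - (-34)·(-13)) - (-4)·(2·16 - (-34)·(-2)) + (-43)·(2·(-13) - 3·(-2)) = 3·(-394) - (-4)·(-36) + (-43)·(-20) = -466
Since det(C) ≠ 0, rank(C) = 3 and the system is completely controllable.

-466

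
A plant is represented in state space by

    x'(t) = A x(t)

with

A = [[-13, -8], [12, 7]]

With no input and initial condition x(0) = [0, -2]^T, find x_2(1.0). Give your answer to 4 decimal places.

det(sI - A) = s^2 - (tr A)s + det A, with tr A = (-13) + 7 = -6 and det A = (-13)·7 - (-8)·12 = -91 - (-96) = 5.
So p(s) = det(sI - A) = s^2 + 6s + 5.
Factor s^2 + 6s + 5: two numbers with sum -6 and product 5 are -1 and -5, so s^2 + 6s + 5 = (s + 1)(s + 5).
Hence p(s) = (s + 1) (s + 5), with roots -5, -1.
The eigenvalues -5, -1 are distinct and real, so A is diagonalisable and x(t) = e^{At} x(0) = V diag(e^{λ_i t}) V^{-1} x(0), where the columns of V are the eigenvectors.
λ = -5: A - (-5)I = [[-8, -8], [12, 12]]. Row 1 gives (-8)·v1 + (-8)·v2 = 0, so take v_1 = [1, -1]^T.
λ = -1: A - (-1)I = [[-12, -8], [12, 8]]. Row 1 gives (-12)·v1 + (-8)·v2 = 0, so take v_2 = [-2, 3]^T.
V = [v_1 v_2] = [[1, -2], [-1, 3]] has det V = 1, so V^{-1} = adj(V)/det V = [[3, 2], [1, 1]].
Modal coordinates z(0) = V^{-1} x(0): 3·0 + 2·(-2) = -4; 1·0 + 1·(-2) = -2; so z(0) = [-4, -2]^T.
x_2(t) = Σ_i (v_i)_2 · z_i(0) · e^{λ_i t} (row 2 of V times the modal terms).
x_2(1.0) = (-1)·(-4)·e^{-5·1.0} + 3·(-2)·e^{-1·1.0} = 4·0.006738 + (-6)·0.367879 = -2.1803.

-2.1803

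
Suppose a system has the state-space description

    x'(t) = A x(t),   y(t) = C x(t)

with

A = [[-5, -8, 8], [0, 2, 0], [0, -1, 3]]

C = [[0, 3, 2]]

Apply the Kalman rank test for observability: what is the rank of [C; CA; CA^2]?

2

CA = [[0, 4, 6]]
CA^2 = [[0, 2, 18]]
Observability matrix O = [C; CA; CA^2] = [[0, 3, 2], [0, 4, 6], [0, 2, 18]]
Column 1 of O is identically zero, so rank(O) ≤ 2.
The 2×2 minor from rows 1, 2, columns 2, 3 is 3·6 - 2·4 = 18 - 8 = 10 ≠ 0, so rank(O) = 2.
rank(O) = 2 < n = 3, so the pair (A, C) is not completely observable.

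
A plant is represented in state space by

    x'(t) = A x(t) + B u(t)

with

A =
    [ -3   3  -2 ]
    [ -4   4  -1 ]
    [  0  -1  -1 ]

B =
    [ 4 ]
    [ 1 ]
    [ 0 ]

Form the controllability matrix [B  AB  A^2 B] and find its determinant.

AB = [[-9], [-12], [-1]]
A^2B = [[-7], [-11], [13]]
Controllability matrix C = [B  AB  A^2B] = [[4, -9, -7], [1, -12, -11], [0, -1, 13]]
Expanding along the first row, det(C) = 4·((-12)·13 - (-11)·(-1)) - (-9)·(1·13 - (-11)·0) + (-7)·(1·(-1) - (-12)·0) = 4·(-167) - (-9)·13 + (-7)·(-1) = -544
Since det(C) ≠ 0, rank(C) = 3 and the system is completely controllable.

-544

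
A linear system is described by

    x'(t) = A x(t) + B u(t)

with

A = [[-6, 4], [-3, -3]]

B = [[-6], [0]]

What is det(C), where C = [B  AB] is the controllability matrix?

AB = [[36], [18]]
Controllability matrix C = [B  AB] = [[-6, 36], [0, 18]]
det(C) = (-6)·18 - 36·0 = -108 - 0 = -108
Since det(C) ≠ 0, rank(C) = 2 and the system is completely controllable.

-108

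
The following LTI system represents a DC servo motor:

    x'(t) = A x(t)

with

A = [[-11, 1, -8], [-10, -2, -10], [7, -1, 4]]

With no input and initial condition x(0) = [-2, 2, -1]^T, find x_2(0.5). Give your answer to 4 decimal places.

4.2239

det(sI - A) = s^3 - (tr A)s^2 + (M11 + M22 + M33)s - det A, where Mii is the 2×2 principal minor of A obtained by deleting row i and column i.
tr A = (-11) + (-2) + 4 = -9; M11 = (-2)·4 - (-10)·(-1) = -8 - 10 = -18; M22 = (-11)·4 - (-8)·7 = -44 - (-56) = 12; M33 = (-11)·(-2) - 1·(-10) = 22 - (-10) = 32; sum of minors = 26.
det A = (-11)·((-2)·4 - (-10)·(-1)) - 1·((-10)·4 - (-10)·7) + (-8)·((-10)·(-1) - (-2)·7) = (-11)·(-18) - 1·30 + (-8)·24 = -24.
So p(s) = det(sI - A) = s^3 + 9s^2 + 26s + 24.
Rational-root test: any integer root divides 24. Testing small divisors, s = -2 works: p(-2) = -8 + 36 + (-52) + 24 = 0, so (s + 2) is a factor.
Dividing, p(s) = (s + 2)(s^2 + 7s + 12).
Factor s^2 + 7s + 12: two numbers with sum -7 and product 12 are -3 and -4, so s^2 + 7s + 12 = (s + 3)(s + 4).
Hence p(s) = (s + 2) (s + 3) (s + 4), with roots -4, -3, -2.
The eigenvalues -4, -3, -2 are distinct and real, so A is diagonalisable and x(t) = e^{At} x(0) = V diag(e^{λ_i t}) V^{-1} x(0), where the columns of V are the eigenvectors.
λ = -4: A - (-4)I = [[-7, 1, -8], [-10, 2, -10], [7, -1, 8]]. v must be orthogonal to every row; (row 1) × (row 2) = [6, 10, -4], so take v_1 = [3, 5, -2]^T.
λ = -3: A - (-3)I = [[-8, 1, -8], [-10, 1, -10], [7, -1, 7]]. v must be orthogonal to every row; (row 1) × (row 2) = [-2, 0, 2], so take v_2 = [-1, 0, 1]^T.
λ = -2: A - (-2)I = [[-9, 1, -8], [-10, 0, -10], [7, -1, 6]]. v must be orthogonal to every row; (row 1) × (row 2) = [-10, -10, 10], so take v_3 = [1, 1, -1]^T.
V = [v_1 v_2 v_3] = [[3, -1, 1], [5, 0, 1], [-2, 1, -1]] has det V = -1, so V^{-1} = adj(V)/det V = [[1, 0, 1], [-3, 1, -2], [-5, 1, -5]].
Modal coordinates z(0) = V^{-1} x(0): 1·(-2) + 0·2 + 1·(-1) = -3; (-3)·(-2) + 1·2 + (-2)·(-1) = 10; (-5)·(-2) + 1·2 + (-5)·(-1) = 17; so z(0) = [-3, 10, 17]^T.
x_2(t) = Σ_i (v_i)_2 · z_i(0) · e^{λ_i t} (row 2 of V times the modal terms).
x_2(0.5) = 5·(-3)·e^{-4·0.5} + 0·10·e^{-3·0.5} + 1·17·e^{-2·0.5} = (-15)·0.135335 + 0·0.223130 + 17·0.367879 = 4.2239.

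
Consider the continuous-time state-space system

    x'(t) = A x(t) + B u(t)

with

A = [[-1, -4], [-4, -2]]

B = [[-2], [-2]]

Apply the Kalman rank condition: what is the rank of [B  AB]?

AB = [[10], [12]]
Controllability matrix C = [B  AB] = [[-2, 10], [-2, 12]]
det(C) = (-2)·12 - 10·(-2) = -24 - (-20) = -4 ≠ 0, so rank(C) = 2.
rank(C) = 2 = n, so the pair (A, B) is completely controllable.

2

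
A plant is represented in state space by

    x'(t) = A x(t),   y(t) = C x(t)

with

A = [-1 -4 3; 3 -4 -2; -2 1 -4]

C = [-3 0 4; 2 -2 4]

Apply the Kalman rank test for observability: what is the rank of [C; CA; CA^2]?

3

CA = [[-5, 16, -25], [-16, 4, -6]]
CA^2 = [[103, -69, 53], [40, 42, -32]]
Observability matrix O = [C; CA; CA^2] = [[-3, 0, 4], [2, -2, 4], [-5, 16, -25], [-16, 4, -6], [103, -69, 53], [40, 42, -32]]
Take the 3×3 submatrix of O formed by rows 1, 2, 3: [[-3, 0, 4], [2, -2, 4], [-5, 16, -25]]. Its determinant is (-3)·((-2)·(-25) - 4·16) - 0·(2·(-25) - 4·(-5)) + 4·(2·16 - (-2)·(-5)) = (-3)·(-14) - 0·(-30) + 4·22 = 130 ≠ 0.
So rank(O) ≥ 3; since O has 3 columns, rank(O) = 3.
rank(O) = 3 = n, so the pair (A, C) is completely observable.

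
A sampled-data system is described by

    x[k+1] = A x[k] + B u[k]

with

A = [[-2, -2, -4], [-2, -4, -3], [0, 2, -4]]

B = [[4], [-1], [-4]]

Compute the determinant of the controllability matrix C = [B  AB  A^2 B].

5688

AB = [[10], [8], [14]]
A^2B = [[-92], [-94], [-40]]
Controllability matrix C = [B  AB  A^2B] = [[4, 10, -92], [-1, 8, -94], [-4, 14, -40]]
Expanding along the first row, det(C) = 4·(8·(-40) - (-94)·14) - 10·((-1)·(-40) - (-94)·(-4)) + (-92)·((-1)·14 - 8·(-4)) = 4·996 - 10·(-336) + (-92)·18 = 5688
Since det(C) ≠ 0, rank(C) = 3 and the system is completely controllable.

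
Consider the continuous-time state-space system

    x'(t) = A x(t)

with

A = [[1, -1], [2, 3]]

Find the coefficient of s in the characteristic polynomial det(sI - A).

-4

For a 2×2 matrix, det(sI - A) = s^2 - (tr A)s + det A.
tr A = 4, det A = 5.
So p(s) = s^2 - 4s + 5.
The coefficient of s is -4.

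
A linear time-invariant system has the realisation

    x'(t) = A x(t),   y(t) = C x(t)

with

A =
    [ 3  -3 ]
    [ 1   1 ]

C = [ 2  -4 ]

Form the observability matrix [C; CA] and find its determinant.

-12

CA = [[2, -10]]
Observability matrix O = [C; CA] = [[2, -4], [2, -10]]
det(O) = 2·(-10) - (-4)·2 = -20 - (-8) = -12
Since det(O) ≠ 0, rank(O) = 2 and the system is completely observable.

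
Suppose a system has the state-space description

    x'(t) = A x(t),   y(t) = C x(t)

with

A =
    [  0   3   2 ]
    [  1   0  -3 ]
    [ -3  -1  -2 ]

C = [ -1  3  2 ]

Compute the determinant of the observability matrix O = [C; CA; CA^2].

CA = [[-3, -5, -15]]
CA^2 = [[40, 6, 39]]
Observability matrix O = [C; CA; CA^2] = [[-1, 3, 2], [-3, -5, -15], [40, 6, 39]]
Expanding along the first row, det(O) = (-1)·((-5)·39 - (-15)·6) - 3·((-3)·39 - (-15)·40) + 2·((-3)·6 - (-5)·40) = (-1)·(-105) - 3·483 + 2·182 = -980
Since det(O) ≠ 0, rank(O) = 3 and the system is completely observable.

-980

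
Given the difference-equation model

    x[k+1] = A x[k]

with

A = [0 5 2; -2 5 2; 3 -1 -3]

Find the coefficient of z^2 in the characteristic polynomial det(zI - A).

-2

Expand det(zI - A) for the 3×3 matrix.
p(z) = z^3 - 2z^2 - 9z + 26.
(Check: constant term = det(-A) = (-1)^3 det A = 26; coefficient of z^2 = -tr A = -2.)
The coefficient of z^2 is -2.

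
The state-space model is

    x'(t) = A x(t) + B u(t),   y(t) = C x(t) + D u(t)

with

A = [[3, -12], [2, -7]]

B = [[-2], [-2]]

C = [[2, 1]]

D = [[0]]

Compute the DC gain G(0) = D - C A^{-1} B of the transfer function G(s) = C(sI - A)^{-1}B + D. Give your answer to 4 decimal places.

7.3333

G(0) = C(-A)^{-1}B + D = -C A^{-1} B + D.
det A = 3, so A^{-1} = (1/3)·adj(A) = [[-7/3, 4], [-2/3, 1]]
A^{-1} B = [-10/3, -2/3]^T
C A^{-1} B = -22/3
G(0) = D - C A^{-1} B = 0 - (-22/3) = 22/3 ≈ 7.3333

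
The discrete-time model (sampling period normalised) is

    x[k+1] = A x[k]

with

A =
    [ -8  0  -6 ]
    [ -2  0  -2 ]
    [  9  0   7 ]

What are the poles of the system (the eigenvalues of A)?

det(zI - A) = z^3 - (tr A)z^2 + (M11 + M22 + M33)z - det A, where Mii is the 2×2 principal minor of A obtained by deleting row i and column i.
tr A = (-8) + 0 + 7 = -1; M11 = 0·7 - (-2)·0 = 0 - 0 = 0; M22 = (-8)·7 - (-6)·9 = -56 - (-54) = -2; M33 = (-8)·0 - 0·(-2) = 0 - 0 = 0; sum of minors = -2.
det A = (-8)·(0·7 - (-2)·0) - 0·((-2)·7 - (-2)·9) + (-6)·((-2)·0 - 0·9) = (-8)·0 - 0·4 + (-6)·0 = 0.
So p(z) = det(zI - A) = z^3 + z^2 - 2z.
The constant term is 0, so p(z) = z(z^2 + z - 2).
Factor z^2 + z - 2: two numbers with sum -1 and product -2 are 1 and -2, so z^2 + z - 2 = (z - 1)(z + 2).
Hence p(z) = z (z - 1) (z + 2), with roots -2, 0, 1.

-2, 0, 1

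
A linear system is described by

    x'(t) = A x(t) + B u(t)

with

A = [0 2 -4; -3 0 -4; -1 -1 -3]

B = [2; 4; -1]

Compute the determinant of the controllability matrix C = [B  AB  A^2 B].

84

AB = [[12], [-2], [-3]]
A^2B = [[8], [-24], [-1]]
Controllability matrix C = [B  AB  A^2B] = [[2, 12, 8], [4, -2, -24], [-1, -3, -1]]
Expanding along the first row, det(C) = 2·((-2)·(-1) - (-24)·(-3)) - 12·(4·(-1) - (-24)·(-1)) + 8·(4·(-3) - (-2)·(-1)) = 2·(-70) - 12·(-28) + 8·(-14) = 84
Since det(C) ≠ 0, rank(C) = 3 and the system is completely controllable.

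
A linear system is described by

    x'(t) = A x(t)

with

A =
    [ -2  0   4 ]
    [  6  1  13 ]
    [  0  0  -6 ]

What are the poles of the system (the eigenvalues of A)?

-6, -2, 1

det(sI - A) = s^3 - (tr A)s^2 + (M11 + M22 + M33)s - det A, where Mii is the 2×2 principal minor of A obtained by deleting row i and column i.
tr A = (-2) + 1 + (-6) = -7; M11 = 1·(-6) - 13·0 = -6 - 0 = -6; M22 = (-2)·(-6) - 4·0 = 12 - 0 = 12; M33 = (-2)·1 - 0·6 = -2 - 0 = -2; sum of minors = 4.
det A = (-2)·(1·(-6) - 13·0) - 0·(6·(-6) - 13·0) + 4·(6·0 - 1·0) = (-2)·(-6) - 0·(-36) + 4·0 = 12.
So p(s) = det(sI - A) = s^3 + 7s^2 + 4s - 12.
Rational-root test: any integer root divides -12. Testing small divisors, s = 1 works: p(1) = 1 + 7 + 4 + (-12) = 0, so (s - 1) is a factor.
Dividing, p(s) = (s - 1)(s^2 + 8s + 12).
Factor s^2 + 8s + 12: two numbers with sum -8 and product 12 are -2 and -6, so s^2 + 8s + 12 = (s + 2)(s + 6).
Hence p(s) = (s - 1) (s + 2) (s + 6), with roots -6, -2, 1.
At least one eigenvalue has non-negative real part, so the system is not asymptotically stable.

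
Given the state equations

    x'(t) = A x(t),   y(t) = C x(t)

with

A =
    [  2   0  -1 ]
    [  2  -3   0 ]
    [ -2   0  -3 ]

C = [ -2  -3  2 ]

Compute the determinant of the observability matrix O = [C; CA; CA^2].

CA = [[-14, 9, -4]]
CA^2 = [[-2, -27, 26]]
Observability matrix O = [C; CA; CA^2] = [[-2, -3, 2], [-14, 9, -4], [-2, -27, 26]]
Expanding along the first row, det(O) = (-2)·(9·26 - (-4)·(-27)) - (-3)·((-14)·26 - (-4)·(-2)) + 2·((-14)·(-27) - 9·(-2)) = (-2)·126 - (-3)·(-372) + 2·396 = -576
Since det(O) ≠ 0, rank(O) = 3 and the system is completely observable.

-576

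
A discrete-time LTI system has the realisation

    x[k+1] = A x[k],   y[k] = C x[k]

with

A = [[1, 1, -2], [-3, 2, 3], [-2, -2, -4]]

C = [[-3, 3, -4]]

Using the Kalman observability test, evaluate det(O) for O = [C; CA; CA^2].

-16616

CA = [[-4, 11, 31]]
CA^2 = [[-99, -44, -83]]
Observability matrix O = [C; CA; CA^2] = [[-3, 3, -4], [-4, 11, 31], [-99, -44, -83]]
Expanding along the first row, det(O) = (-3)·(11·(-83) - 31·(-44)) - 3·((-4)·(-83) - 31·(-99)) + (-4)·((-4)·(-44) - 11·(-99)) = (-3)·451 - 3·3401 + (-4)·1265 = -16616
Since det(O) ≠ 0, rank(O) = 3 and the system is completely observable.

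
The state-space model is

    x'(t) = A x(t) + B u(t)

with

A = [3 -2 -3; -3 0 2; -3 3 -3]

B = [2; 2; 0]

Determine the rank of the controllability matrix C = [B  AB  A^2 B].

AB = [[2], [-6], [0]]
A^2B = [[18], [-6], [-24]]
Controllability matrix C = [B  AB  A^2B] = [[2, 2, 18], [2, -6, -6], [0, 0, -24]]
det(C) = 2·((-6)·(-24) - (-6)·0) - 2·(2·(-24) - (-6)·0) + 18·(2·0 - (-6)·0) = 2·144 - 2·(-48) + 18·0 = 384 ≠ 0, so rank(C) = 3.
rank(C) = 3 = n, so the pair (A, B) is completely controllable.

3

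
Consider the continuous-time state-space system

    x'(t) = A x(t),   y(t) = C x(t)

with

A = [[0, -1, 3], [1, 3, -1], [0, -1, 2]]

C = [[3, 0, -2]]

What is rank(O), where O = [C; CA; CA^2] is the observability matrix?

CA = [[0, -1, 5]]
CA^2 = [[-1, -8, 11]]
Observability matrix O = [C; CA; CA^2] = [[3, 0, -2], [0, -1, 5], [-1, -8, 11]]
det(O) = 3·((-1)·11 - 5·(-8)) - 0·(0·11 - 5·(-1)) + (-2)·(0·(-8) - (-1)·(-1)) = 3·29 - 0·5 + (-2)·(-1) = 89 ≠ 0, so rank(O) = 3.
rank(O) = 3 = n, so the pair (A, C) is completely observable.

3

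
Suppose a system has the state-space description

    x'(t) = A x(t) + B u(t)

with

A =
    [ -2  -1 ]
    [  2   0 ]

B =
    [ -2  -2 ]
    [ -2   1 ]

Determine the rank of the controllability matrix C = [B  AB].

AB = [[6, 3], [-4, -4]]
Controllability matrix C = [B  AB] = [[-2, -2, 6, 3], [-2, 1, -4, -4]]
Take the 2×2 submatrix of C formed by columns 1, 2: [[-2, -2], [-2, 1]]. Its determinant is (-2)·1 - (-2)·(-2) = -2 - 4 = -6 ≠ 0.
So rank(C) ≥ 2; since C has 2 rows, rank(C) = 2.
rank(C) = 2 = n, so the pair (A, B) is completely controllable.

2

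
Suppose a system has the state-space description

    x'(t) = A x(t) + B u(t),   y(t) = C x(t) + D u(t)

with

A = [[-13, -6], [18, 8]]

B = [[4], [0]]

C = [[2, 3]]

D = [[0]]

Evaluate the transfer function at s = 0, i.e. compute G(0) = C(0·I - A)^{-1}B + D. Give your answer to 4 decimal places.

G(0) = C(-A)^{-1}B + D = -C A^{-1} B + D.
det A = 4, so A^{-1} = (1/4)·adj(A) = [[2, 3/2], [-9/2, -13/4]]
A^{-1} B = [8, -18]^T
C A^{-1} B = -38
G(0) = D - C A^{-1} B = 0 - (-38) = 38

38.0000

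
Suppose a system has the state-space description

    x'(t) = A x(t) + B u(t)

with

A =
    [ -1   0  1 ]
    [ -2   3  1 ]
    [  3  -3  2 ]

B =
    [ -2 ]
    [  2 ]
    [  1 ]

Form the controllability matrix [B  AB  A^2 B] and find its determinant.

1346

AB = [[3], [11], [-10]]
A^2B = [[-13], [17], [-44]]
Controllability matrix C = [B  AB  A^2B] = [[-2, 3, -13], [2, 11, 17], [1, -10, -44]]
Expanding along the first row, det(C) = (-2)·(11·(-44) - 17·(-10)) - 3·(2·(-44) - 17·1) + (-13)·(2·(-10) - 11·1) = (-2)·(-314) - 3·(-105) + (-13)·(-31) = 1346
Since det(C) ≠ 0, rank(C) = 3 and the system is completely controllable.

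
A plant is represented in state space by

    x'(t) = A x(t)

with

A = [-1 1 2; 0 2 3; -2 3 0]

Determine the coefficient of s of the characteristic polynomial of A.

Expand det(sI - A) for the 3×3 matrix.
p(s) = s^3 - s^2 - 7s - 11.
(Check: constant term = det(-A) = (-1)^3 det A = -11; coefficient of s^2 = -tr A = -1.)
The coefficient of s is -7.

-7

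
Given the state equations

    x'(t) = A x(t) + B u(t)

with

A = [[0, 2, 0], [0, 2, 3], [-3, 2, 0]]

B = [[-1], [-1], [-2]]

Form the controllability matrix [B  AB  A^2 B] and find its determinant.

AB = [[-2], [-8], [1]]
A^2B = [[-16], [-13], [-10]]
Controllability matrix C = [B  AB  A^2B] = [[-1, -2, -16], [-1, -8, -13], [-2, 1, -10]]
Expanding along the first row, det(C) = (-1)·((-8)·(-10) - (-13)·1) - (-2)·((-1)·(-10) - (-13)·(-2)) + (-16)·((-1)·1 - (-8)·(-2)) = (-1)·93 - (-2)·(-16) + (-16)·(-17) = 147
Since det(C) ≠ 0, rank(C) = 3 and the system is completely controllable.

147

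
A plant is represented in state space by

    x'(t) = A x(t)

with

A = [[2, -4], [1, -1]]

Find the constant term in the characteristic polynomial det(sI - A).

For a 2×2 matrix, det(sI - A) = s^2 - (tr A)s + det A.
tr A = 1, det A = 2.
So p(s) = s^2 - s + 2.
The constant term is 2.

2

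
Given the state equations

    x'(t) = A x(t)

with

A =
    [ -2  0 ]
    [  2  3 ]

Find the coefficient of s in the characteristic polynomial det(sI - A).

-1

For a 2×2 matrix, det(sI - A) = s^2 - (tr A)s + det A.
tr A = 1, det A = -6.
So p(s) = s^2 - s - 6.
The coefficient of s is -1.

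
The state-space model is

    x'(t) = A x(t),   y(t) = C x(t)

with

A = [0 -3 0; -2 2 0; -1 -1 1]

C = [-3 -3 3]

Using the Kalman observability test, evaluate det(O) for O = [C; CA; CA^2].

CA = [[3, 0, 3]]
CA^2 = [[-3, -12, 3]]
Observability matrix O = [C; CA; CA^2] = [[-3, -3, 3], [3, 0, 3], [-3, -12, 3]]
Expanding along the first row, det(O) = (-3)·(0·3 - 3·(-12)) - (-3)·(3·3 - 3·(-3)) + 3·(3·(-12) - 0·(-3)) = (-3)·36 - (-3)·18 + 3·(-36) = -162
Since det(O) ≠ 0, rank(O) = 3 and the system is completely observable.

-162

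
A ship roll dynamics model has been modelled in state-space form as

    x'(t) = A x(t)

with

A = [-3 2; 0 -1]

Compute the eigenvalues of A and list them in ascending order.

det(sI - A) = s^2 - (tr A)s + det A, with tr A = (-3) + (-1) = -4 and det A = (-3)·(-1) - 2·0 = 3 - 0 = 3.
So p(s) = det(sI - A) = s^2 + 4s + 3.
Factor s^2 + 4s + 3: two numbers with sum -4 and product 3 are -1 and -3, so s^2 + 4s + 3 = (s + 1)(s + 3).
Hence p(s) = (s + 1) (s + 3), with roots -3, -1.
All eigenvalues have negative real part, so the system is asymptotically stable.

-3, -1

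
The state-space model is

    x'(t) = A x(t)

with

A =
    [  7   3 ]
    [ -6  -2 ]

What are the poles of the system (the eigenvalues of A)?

1, 4

det(sI - A) = s^2 - (tr A)s + det A, with tr A = 7 + (-2) = 5 and det A = 7·(-2) - 3·(-6) = -14 - (-18) = 4.
So p(s) = det(sI - A) = s^2 - 5s + 4.
Factor s^2 - 5s + 4: two numbers with sum 5 and product 4 are 4 and 1, so s^2 - 5s + 4 = (s - 4)(s - 1).
Hence p(s) = (s - 4) (s - 1), with roots 1, 4.
At least one eigenvalue has non-negative real part, so the system is not asymptotically stable.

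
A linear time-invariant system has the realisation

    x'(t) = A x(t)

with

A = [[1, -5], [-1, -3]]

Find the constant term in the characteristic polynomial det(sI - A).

For a 2×2 matrix, det(sI - A) = s^2 - (tr A)s + det A.
tr A = -2, det A = -8.
So p(s) = s^2 + 2s - 8.
The constant term is -8.

-8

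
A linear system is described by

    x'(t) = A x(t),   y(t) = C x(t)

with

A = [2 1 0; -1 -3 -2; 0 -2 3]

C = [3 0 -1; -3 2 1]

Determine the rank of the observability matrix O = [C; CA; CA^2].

CA = [[6, 5, -3], [-8, -11, -1]]
CA^2 = [[7, -3, -19], [-5, 27, 19]]
Observability matrix O = [C; CA; CA^2] = [[3, 0, -1], [-3, 2, 1], [6, 5, -3], [-8, -11, -1], [7, -3, -19], [-5, 27, 19]]
Take the 3×3 submatrix of O formed by rows 1, 2, 3: [[3, 0, -1], [-3, 2, 1], [6, 5, -3]]. Its determinant is 3·(2·(-3) - 1·5) - 0·((-3)·(-3) - 1·6) + (-1)·((-3)·5 - 2·6) = 3·(-11) - 0·3 + (-1)·(-27) = -6 ≠ 0.
So rank(O) ≥ 3; since O has 3 columns, rank(O) = 3.
rank(O) = 3 = n, so the pair (A, C) is completely observable.

3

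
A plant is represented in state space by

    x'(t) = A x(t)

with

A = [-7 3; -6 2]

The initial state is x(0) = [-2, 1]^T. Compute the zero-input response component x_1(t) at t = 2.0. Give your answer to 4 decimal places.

0.4043

det(sI - A) = s^2 - (tr A)s + det A, with tr A = (-7) + 2 = -5 and det A = (-7)·2 - 3·(-6) = -14 - (-18) = 4.
So p(s) = det(sI - A) = s^2 + 5s + 4.
Factor s^2 + 5s + 4: two numbers with sum -5 and product 4 are -1 and -4, so s^2 + 5s + 4 = (s + 1)(s + 4).
Hence p(s) = (s + 1) (s + 4), with roots -4, -1.
The eigenvalues -4, -1 are distinct and real, so A is diagonalisable and x(t) = e^{At} x(0) = V diag(e^{λ_i t}) V^{-1} x(0), where the columns of V are the eigenvectors.
λ = -4: A - (-4)I = [[-3, 3], [-6, 6]]. Row 1 gives (-3)·v1 + 3·v2 = 0, so take v_1 = [-1, -1]^T.
λ = -1: A - (-1)I = [[-6, 3], [-6, 3]]. Row 1 gives (-6)·v1 + 3·v2 = 0, so take v_2 = [1, 2]^T.
V = [v_1 v_2] = [[-1, 1], [-1, 2]] has det V = -1, so V^{-1} = adj(V)/det V = [[-2, 1], [-1, 1]].
Modal coordinates z(0) = V^{-1} x(0): (-2)·(-2) + 1·1 = 5; (-1)·(-2) + 1·1 = 3; so z(0) = [5, 3]^T.
x_1(t) = Σ_i (v_i)_1 · z_i(0) · e^{λ_i t} (row 1 of V times the modal terms).
x_1(2.0) = (-1)·5·e^{-4·2.0} + 1·3·e^{-1·2.0} = (-5)·0.000335 + 3·0.135335 = 0.4043.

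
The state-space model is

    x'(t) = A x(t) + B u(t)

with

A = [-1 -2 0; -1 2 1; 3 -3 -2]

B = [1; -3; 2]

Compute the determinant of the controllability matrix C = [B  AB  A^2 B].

AB = [[5], [-5], [8]]
A^2B = [[5], [-7], [14]]
Controllability matrix C = [B  AB  A^2B] = [[1, 5, 5], [-3, -5, -7], [2, 8, 14]]
Expanding along the first row, det(C) = 1·((-5)·14 - (-7)·8) - 5·((-3)·14 - (-7)·2) + 5·((-3)·8 - (-5)·2) = 1·(-14) - 5·(-28) + 5·(-14) = 56
Since det(C) ≠ 0, rank(C) = 3 and the system is completely controllable.

56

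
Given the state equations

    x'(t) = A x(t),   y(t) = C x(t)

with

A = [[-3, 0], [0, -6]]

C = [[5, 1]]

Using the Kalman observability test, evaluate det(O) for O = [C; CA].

CA = [[-15, -6]]
Observability matrix O = [C; CA] = [[5, 1], [-15, -6]]
det(O) = 5·(-6) - 1·(-15) = -30 - (-15) = -15
Since det(O) ≠ 0, rank(O) = 2 and the system is completely observable.

-15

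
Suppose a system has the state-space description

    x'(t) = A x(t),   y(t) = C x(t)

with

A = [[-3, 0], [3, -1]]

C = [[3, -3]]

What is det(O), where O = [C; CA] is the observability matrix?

CA = [[-18, 3]]
Observability matrix O = [C; CA] = [[3, -3], [-18, 3]]
det(O) = 3·3 - (-3)·(-18) = 9 - 54 = -45
Since det(O) ≠ 0, rank(O) = 2 and the system is completely observable.

-45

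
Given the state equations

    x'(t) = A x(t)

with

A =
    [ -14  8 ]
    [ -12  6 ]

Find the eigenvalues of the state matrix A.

det(sI - A) = s^2 - (tr A)s + det A, with tr A = (-14) + 6 = -8 and det A = (-14)·6 - 8·(-12) = -84 - (-96) = 12.
So p(s) = det(sI - A) = s^2 + 8s + 12.
Factor s^2 + 8s + 12: two numbers with sum -8 and product 12 are -2 and -6, so s^2 + 8s + 12 = (s + 2)(s + 6).
Hence p(s) = (s + 2) (s + 6), with roots -6, -2.
All eigenvalues have negative real part, so the system is asymptotically stable.

-6, -2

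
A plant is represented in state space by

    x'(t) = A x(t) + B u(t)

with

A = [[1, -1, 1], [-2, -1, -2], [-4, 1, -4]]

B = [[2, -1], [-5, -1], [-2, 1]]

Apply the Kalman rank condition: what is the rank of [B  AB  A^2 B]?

2

AB = [[5, 1], [5, 1], [-5, -1]]
A^2B = [[-5, -1], [-5, -1], [5, 1]]
Controllability matrix C = [B  AB  A^2B] = [[2, -1, 5, 1, -5, -1], [-5, -1, 5, 1, -5, -1], [-2, 1, -5, -1, 5, 1]]
The rows r1, r2, r3 of C are linearly dependent: r1 + r3 = 0 (check each entry), so rank(C) ≤ 2.
The 2×2 minor from rows 1, 2, columns 1, 2 is 2·(-1) - (-1)·(-5) = -2 - 5 = -7 ≠ 0, so rank(C) = 2.
rank(C) = 2 < n = 3, so the pair (A, B) is not completely controllable.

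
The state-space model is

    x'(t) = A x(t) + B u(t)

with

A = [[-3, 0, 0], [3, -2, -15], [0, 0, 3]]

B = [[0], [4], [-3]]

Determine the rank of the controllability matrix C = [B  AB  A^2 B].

AB = [[0], [37], [-9]]
A^2B = [[0], [61], [-27]]
Controllability matrix C = [B  AB  A^2B] = [[0, 0, 0], [4, 37, 61], [-3, -9, -27]]
Row 1 of C is identically zero, so rank(C) ≤ 2.
The 2×2 minor from rows 2, 3, columns 1, 2 is 4·(-9) - 37·(-3) = -36 - (-111) = 75 ≠ 0, so rank(C) = 2.
rank(C) = 2 < n = 3, so the pair (A, B) is not completely controllable.

2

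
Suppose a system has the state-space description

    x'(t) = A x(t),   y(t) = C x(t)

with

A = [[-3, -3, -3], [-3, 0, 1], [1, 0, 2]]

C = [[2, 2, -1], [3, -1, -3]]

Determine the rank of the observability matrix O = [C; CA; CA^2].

3

CA = [[-13, -6, -6], [-9, -9, -16]]
CA^2 = [[51, 39, 21], [38, 27, -14]]
Observability matrix O = [C; CA; CA^2] = [[2, 2, -1], [3, -1, -3], [-13, -6, -6], [-9, -9, -16], [51, 39, 21], [38, 27, -14]]
Take the 3×3 submatrix of O formed by rows 1, 2, 3: [[2, 2, -1], [3, -1, -3], [-13, -6, -6]]. Its determinant is 2·((-1)·(-6) - (-3)·(-6)) - 2·(3·(-6) - (-3)·(-13)) + (-1)·(3·(-6) - (-1)·(-13)) = 2·(-12) - 2·(-57) + (-1)·(-31) = 121 ≠ 0.
So rank(O) ≥ 3; since O has 3 columns, rank(O) = 3.
rank(O) = 3 = n, so the pair (A, C) is completely observable.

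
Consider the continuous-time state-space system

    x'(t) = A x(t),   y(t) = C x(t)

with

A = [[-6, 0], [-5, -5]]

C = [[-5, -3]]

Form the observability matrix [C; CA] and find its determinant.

60

CA = [[45, 15]]
Observability matrix O = [C; CA] = [[-5, -3], [45, 15]]
det(O) = (-5)·15 - (-3)·45 = -75 - (-135) = 60
Since det(O) ≠ 0, rank(O) = 2 and the system is completely observable.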